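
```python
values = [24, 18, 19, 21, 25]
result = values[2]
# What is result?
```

Trace (tracking result):
values = [24, 18, 19, 21, 25]  # -> values = [24, 18, 19, 21, 25]
result = values[2]  # -> result = 19

Answer: 19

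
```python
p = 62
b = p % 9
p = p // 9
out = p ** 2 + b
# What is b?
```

Trace (tracking b):
p = 62  # -> p = 62
b = p % 9  # -> b = 8
p = p // 9  # -> p = 6
out = p ** 2 + b  # -> out = 44

Answer: 8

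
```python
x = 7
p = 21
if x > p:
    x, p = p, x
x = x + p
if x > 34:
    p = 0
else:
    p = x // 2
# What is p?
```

Answer: 14

Derivation:
Trace (tracking p):
x = 7  # -> x = 7
p = 21  # -> p = 21
if x > p:  # condition is False
x = x + p  # -> x = 28
if x > 34:  # condition is False
else:
    p = x // 2  # -> p = 14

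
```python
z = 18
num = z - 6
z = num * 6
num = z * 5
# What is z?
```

Trace (tracking z):
z = 18  # -> z = 18
num = z - 6  # -> num = 12
z = num * 6  # -> z = 72
num = z * 5  # -> num = 360

Answer: 72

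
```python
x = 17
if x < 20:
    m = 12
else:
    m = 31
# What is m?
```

Answer: 12

Derivation:
Trace (tracking m):
x = 17  # -> x = 17
if x < 20:  # condition is True
    m = 12  # -> m = 12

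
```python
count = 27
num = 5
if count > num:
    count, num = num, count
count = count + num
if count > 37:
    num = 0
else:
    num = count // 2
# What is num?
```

Trace (tracking num):
count = 27  # -> count = 27
num = 5  # -> num = 5
if count > num:  # condition is True
    count, num = (num, count)  # -> count = 5, num = 27
count = count + num  # -> count = 32
if count > 37:  # condition is False
else:
    num = count // 2  # -> num = 16

Answer: 16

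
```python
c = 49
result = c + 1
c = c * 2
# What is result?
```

Trace (tracking result):
c = 49  # -> c = 49
result = c + 1  # -> result = 50
c = c * 2  # -> c = 98

Answer: 50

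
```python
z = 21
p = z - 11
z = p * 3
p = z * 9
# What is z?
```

Answer: 30

Derivation:
Trace (tracking z):
z = 21  # -> z = 21
p = z - 11  # -> p = 10
z = p * 3  # -> z = 30
p = z * 9  # -> p = 270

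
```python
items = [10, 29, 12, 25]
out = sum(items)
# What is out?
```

Trace (tracking out):
items = [10, 29, 12, 25]  # -> items = [10, 29, 12, 25]
out = sum(items)  # -> out = 76

Answer: 76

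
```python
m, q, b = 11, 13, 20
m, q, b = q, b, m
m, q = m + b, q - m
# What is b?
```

Trace (tracking b):
m, q, b = (11, 13, 20)  # -> m = 11, q = 13, b = 20
m, q, b = (q, b, m)  # -> m = 13, q = 20, b = 11
m, q = (m + b, q - m)  # -> m = 24, q = 7

Answer: 11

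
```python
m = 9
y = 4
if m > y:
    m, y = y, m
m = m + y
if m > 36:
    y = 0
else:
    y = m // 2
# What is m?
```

Trace (tracking m):
m = 9  # -> m = 9
y = 4  # -> y = 4
if m > y:  # condition is True
    m, y = (y, m)  # -> m = 4, y = 9
m = m + y  # -> m = 13
if m > 36:  # condition is False
else:
    y = m // 2  # -> y = 6

Answer: 13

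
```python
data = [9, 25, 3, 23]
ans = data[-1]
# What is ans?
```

Trace (tracking ans):
data = [9, 25, 3, 23]  # -> data = [9, 25, 3, 23]
ans = data[-1]  # -> ans = 23

Answer: 23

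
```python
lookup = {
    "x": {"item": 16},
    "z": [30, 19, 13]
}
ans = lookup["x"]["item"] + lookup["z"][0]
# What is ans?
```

Answer: 46

Derivation:
Trace (tracking ans):
lookup = {'x': {'item': 16}, 'z': [30, 19, 13]}  # -> lookup = {'x': {'item': 16}, 'z': [30, 19, 13]}
ans = lookup['x']['item'] + lookup['z'][0]  # -> ans = 46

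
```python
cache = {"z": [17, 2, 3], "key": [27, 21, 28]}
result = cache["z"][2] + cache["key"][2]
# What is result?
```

Answer: 31

Derivation:
Trace (tracking result):
cache = {'z': [17, 2, 3], 'key': [27, 21, 28]}  # -> cache = {'z': [17, 2, 3], 'key': [27, 21, 28]}
result = cache['z'][2] + cache['key'][2]  # -> result = 31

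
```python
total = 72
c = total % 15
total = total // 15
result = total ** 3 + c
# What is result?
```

Answer: 76

Derivation:
Trace (tracking result):
total = 72  # -> total = 72
c = total % 15  # -> c = 12
total = total // 15  # -> total = 4
result = total ** 3 + c  # -> result = 76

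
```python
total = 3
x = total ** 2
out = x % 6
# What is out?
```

Trace (tracking out):
total = 3  # -> total = 3
x = total ** 2  # -> x = 9
out = x % 6  # -> out = 3

Answer: 3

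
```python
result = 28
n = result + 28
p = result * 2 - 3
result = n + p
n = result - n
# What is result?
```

Trace (tracking result):
result = 28  # -> result = 28
n = result + 28  # -> n = 56
p = result * 2 - 3  # -> p = 53
result = n + p  # -> result = 109
n = result - n  # -> n = 53

Answer: 109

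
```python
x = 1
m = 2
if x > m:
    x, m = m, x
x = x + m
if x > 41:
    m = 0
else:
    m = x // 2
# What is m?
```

Answer: 1

Derivation:
Trace (tracking m):
x = 1  # -> x = 1
m = 2  # -> m = 2
if x > m:  # condition is False
x = x + m  # -> x = 3
if x > 41:  # condition is False
else:
    m = x // 2  # -> m = 1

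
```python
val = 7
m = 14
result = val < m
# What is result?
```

Trace (tracking result):
val = 7  # -> val = 7
m = 14  # -> m = 14
result = val < m  # -> result = True

Answer: True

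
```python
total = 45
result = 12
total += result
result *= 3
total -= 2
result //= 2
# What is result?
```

Trace (tracking result):
total = 45  # -> total = 45
result = 12  # -> result = 12
total += result  # -> total = 57
result *= 3  # -> result = 36
total -= 2  # -> total = 55
result //= 2  # -> result = 18

Answer: 18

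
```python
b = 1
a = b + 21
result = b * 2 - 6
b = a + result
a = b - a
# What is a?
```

Trace (tracking a):
b = 1  # -> b = 1
a = b + 21  # -> a = 22
result = b * 2 - 6  # -> result = -4
b = a + result  # -> b = 18
a = b - a  # -> a = -4

Answer: -4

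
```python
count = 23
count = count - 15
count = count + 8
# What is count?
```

Trace (tracking count):
count = 23  # -> count = 23
count = count - 15  # -> count = 8
count = count + 8  # -> count = 16

Answer: 16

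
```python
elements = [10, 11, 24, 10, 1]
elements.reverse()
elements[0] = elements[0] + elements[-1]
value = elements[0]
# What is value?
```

Trace (tracking value):
elements = [10, 11, 24, 10, 1]  # -> elements = [10, 11, 24, 10, 1]
elements.reverse()  # -> elements = [1, 10, 24, 11, 10]
elements[0] = elements[0] + elements[-1]  # -> elements = [11, 10, 24, 11, 10]
value = elements[0]  # -> value = 11

Answer: 11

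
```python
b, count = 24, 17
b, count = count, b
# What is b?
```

Trace (tracking b):
b, count = (24, 17)  # -> b = 24, count = 17
b, count = (count, b)  # -> b = 17, count = 24

Answer: 17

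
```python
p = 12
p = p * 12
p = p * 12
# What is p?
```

Trace (tracking p):
p = 12  # -> p = 12
p = p * 12  # -> p = 144
p = p * 12  # -> p = 1728

Answer: 1728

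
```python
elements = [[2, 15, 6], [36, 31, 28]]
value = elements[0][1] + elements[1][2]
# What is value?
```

Trace (tracking value):
elements = [[2, 15, 6], [36, 31, 28]]  # -> elements = [[2, 15, 6], [36, 31, 28]]
value = elements[0][1] + elements[1][2]  # -> value = 43

Answer: 43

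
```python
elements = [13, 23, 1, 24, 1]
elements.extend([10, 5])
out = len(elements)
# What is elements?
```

Trace (tracking elements):
elements = [13, 23, 1, 24, 1]  # -> elements = [13, 23, 1, 24, 1]
elements.extend([10, 5])  # -> elements = [13, 23, 1, 24, 1, 10, 5]
out = len(elements)  # -> out = 7

Answer: [13, 23, 1, 24, 1, 10, 5]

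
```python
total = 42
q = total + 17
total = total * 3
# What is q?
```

Trace (tracking q):
total = 42  # -> total = 42
q = total + 17  # -> q = 59
total = total * 3  # -> total = 126

Answer: 59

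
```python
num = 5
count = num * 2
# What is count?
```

Answer: 10

Derivation:
Trace (tracking count):
num = 5  # -> num = 5
count = num * 2  # -> count = 10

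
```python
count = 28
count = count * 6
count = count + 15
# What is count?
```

Trace (tracking count):
count = 28  # -> count = 28
count = count * 6  # -> count = 168
count = count + 15  # -> count = 183

Answer: 183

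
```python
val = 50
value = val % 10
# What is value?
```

Answer: 0

Derivation:
Trace (tracking value):
val = 50  # -> val = 50
value = val % 10  # -> value = 0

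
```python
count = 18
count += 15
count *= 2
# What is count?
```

Answer: 66

Derivation:
Trace (tracking count):
count = 18  # -> count = 18
count += 15  # -> count = 33
count *= 2  # -> count = 66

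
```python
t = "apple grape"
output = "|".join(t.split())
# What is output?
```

Trace (tracking output):
t = 'apple grape'  # -> t = 'apple grape'
output = '|'.join(t.split())  # -> output = 'apple|grape'

Answer: 'apple|grape'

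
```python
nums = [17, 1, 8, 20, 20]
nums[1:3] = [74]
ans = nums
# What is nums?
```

Trace (tracking nums):
nums = [17, 1, 8, 20, 20]  # -> nums = [17, 1, 8, 20, 20]
nums[1:3] = [74]  # -> nums = [17, 74, 20, 20]
ans = nums  # -> ans = [17, 74, 20, 20]

Answer: [17, 74, 20, 20]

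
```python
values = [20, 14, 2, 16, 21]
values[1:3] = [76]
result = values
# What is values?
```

Answer: [20, 76, 16, 21]

Derivation:
Trace (tracking values):
values = [20, 14, 2, 16, 21]  # -> values = [20, 14, 2, 16, 21]
values[1:3] = [76]  # -> values = [20, 76, 16, 21]
result = values  # -> result = [20, 76, 16, 21]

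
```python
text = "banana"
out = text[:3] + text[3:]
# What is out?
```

Trace (tracking out):
text = 'banana'  # -> text = 'banana'
out = text[:3] + text[3:]  # -> out = 'banana'

Answer: 'banana'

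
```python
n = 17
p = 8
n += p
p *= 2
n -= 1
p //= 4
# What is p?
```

Answer: 4

Derivation:
Trace (tracking p):
n = 17  # -> n = 17
p = 8  # -> p = 8
n += p  # -> n = 25
p *= 2  # -> p = 16
n -= 1  # -> n = 24
p //= 4  # -> p = 4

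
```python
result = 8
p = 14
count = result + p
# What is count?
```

Answer: 22

Derivation:
Trace (tracking count):
result = 8  # -> result = 8
p = 14  # -> p = 14
count = result + p  # -> count = 22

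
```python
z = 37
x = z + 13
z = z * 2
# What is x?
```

Answer: 50

Derivation:
Trace (tracking x):
z = 37  # -> z = 37
x = z + 13  # -> x = 50
z = z * 2  # -> z = 74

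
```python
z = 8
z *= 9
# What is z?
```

Answer: 72

Derivation:
Trace (tracking z):
z = 8  # -> z = 8
z *= 9  # -> z = 72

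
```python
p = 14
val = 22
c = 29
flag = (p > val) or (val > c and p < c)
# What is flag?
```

Answer: False

Derivation:
Trace (tracking flag):
p = 14  # -> p = 14
val = 22  # -> val = 22
c = 29  # -> c = 29
flag = p > val or (val > c and p < c)  # -> flag = False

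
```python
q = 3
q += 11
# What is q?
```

Trace (tracking q):
q = 3  # -> q = 3
q += 11  # -> q = 14

Answer: 14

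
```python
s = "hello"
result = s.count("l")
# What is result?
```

Trace (tracking result):
s = 'hello'  # -> s = 'hello'
result = s.count('l')  # -> result = 2

Answer: 2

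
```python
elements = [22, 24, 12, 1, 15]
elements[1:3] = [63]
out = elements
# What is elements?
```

Answer: [22, 63, 1, 15]

Derivation:
Trace (tracking elements):
elements = [22, 24, 12, 1, 15]  # -> elements = [22, 24, 12, 1, 15]
elements[1:3] = [63]  # -> elements = [22, 63, 1, 15]
out = elements  # -> out = [22, 63, 1, 15]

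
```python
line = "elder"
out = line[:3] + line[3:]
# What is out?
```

Answer: 'elder'

Derivation:
Trace (tracking out):
line = 'elder'  # -> line = 'elder'
out = line[:3] + line[3:]  # -> out = 'elder'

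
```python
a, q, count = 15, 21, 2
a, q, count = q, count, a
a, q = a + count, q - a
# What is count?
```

Trace (tracking count):
a, q, count = (15, 21, 2)  # -> a = 15, q = 21, count = 2
a, q, count = (q, count, a)  # -> a = 21, q = 2, count = 15
a, q = (a + count, q - a)  # -> a = 36, q = -19

Answer: 15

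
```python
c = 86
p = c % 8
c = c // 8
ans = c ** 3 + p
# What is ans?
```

Answer: 1006

Derivation:
Trace (tracking ans):
c = 86  # -> c = 86
p = c % 8  # -> p = 6
c = c // 8  # -> c = 10
ans = c ** 3 + p  # -> ans = 1006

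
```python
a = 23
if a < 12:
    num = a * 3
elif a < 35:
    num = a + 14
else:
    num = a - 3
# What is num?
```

Trace (tracking num):
a = 23  # -> a = 23
if a < 12:  # condition is False
elif a < 35:  # condition is True
    num = a + 14  # -> num = 37

Answer: 37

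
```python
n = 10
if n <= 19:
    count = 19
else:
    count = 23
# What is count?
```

Answer: 19

Derivation:
Trace (tracking count):
n = 10  # -> n = 10
if n <= 19:  # condition is True
    count = 19  # -> count = 19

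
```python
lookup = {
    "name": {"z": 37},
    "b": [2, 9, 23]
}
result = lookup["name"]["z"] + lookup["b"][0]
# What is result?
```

Answer: 39

Derivation:
Trace (tracking result):
lookup = {'name': {'z': 37}, 'b': [2, 9, 23]}  # -> lookup = {'name': {'z': 37}, 'b': [2, 9, 23]}
result = lookup['name']['z'] + lookup['b'][0]  # -> result = 39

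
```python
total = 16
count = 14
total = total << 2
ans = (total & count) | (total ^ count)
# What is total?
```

Trace (tracking total):
total = 16  # -> total = 16
count = 14  # -> count = 14
total = total << 2  # -> total = 64
ans = total & count | total ^ count  # -> ans = 78

Answer: 64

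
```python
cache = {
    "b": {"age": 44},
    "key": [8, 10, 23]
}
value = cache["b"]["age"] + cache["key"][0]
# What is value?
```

Trace (tracking value):
cache = {'b': {'age': 44}, 'key': [8, 10, 23]}  # -> cache = {'b': {'age': 44}, 'key': [8, 10, 23]}
value = cache['b']['age'] + cache['key'][0]  # -> value = 52

Answer: 52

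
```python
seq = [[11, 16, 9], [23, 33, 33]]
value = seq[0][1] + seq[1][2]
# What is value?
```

Answer: 49

Derivation:
Trace (tracking value):
seq = [[11, 16, 9], [23, 33, 33]]  # -> seq = [[11, 16, 9], [23, 33, 33]]
value = seq[0][1] + seq[1][2]  # -> value = 49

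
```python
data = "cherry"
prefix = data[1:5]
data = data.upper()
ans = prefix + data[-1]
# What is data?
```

Answer: 'CHERRY'

Derivation:
Trace (tracking data):
data = 'cherry'  # -> data = 'cherry'
prefix = data[1:5]  # -> prefix = 'herr'
data = data.upper()  # -> data = 'CHERRY'
ans = prefix + data[-1]  # -> ans = 'herrY'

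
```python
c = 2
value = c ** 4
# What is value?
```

Answer: 16

Derivation:
Trace (tracking value):
c = 2  # -> c = 2
value = c ** 4  # -> value = 16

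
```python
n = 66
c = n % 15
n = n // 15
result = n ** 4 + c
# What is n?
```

Trace (tracking n):
n = 66  # -> n = 66
c = n % 15  # -> c = 6
n = n // 15  # -> n = 4
result = n ** 4 + c  # -> result = 262

Answer: 4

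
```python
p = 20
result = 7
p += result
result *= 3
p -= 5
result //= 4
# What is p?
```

Trace (tracking p):
p = 20  # -> p = 20
result = 7  # -> result = 7
p += result  # -> p = 27
result *= 3  # -> result = 21
p -= 5  # -> p = 22
result //= 4  # -> result = 5

Answer: 22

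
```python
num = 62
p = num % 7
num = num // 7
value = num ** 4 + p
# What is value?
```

Trace (tracking value):
num = 62  # -> num = 62
p = num % 7  # -> p = 6
num = num // 7  # -> num = 8
value = num ** 4 + p  # -> value = 4102

Answer: 4102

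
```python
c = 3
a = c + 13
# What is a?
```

Answer: 16

Derivation:
Trace (tracking a):
c = 3  # -> c = 3
a = c + 13  # -> a = 16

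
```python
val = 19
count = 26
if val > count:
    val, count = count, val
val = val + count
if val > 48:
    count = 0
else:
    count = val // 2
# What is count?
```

Trace (tracking count):
val = 19  # -> val = 19
count = 26  # -> count = 26
if val > count:  # condition is False
val = val + count  # -> val = 45
if val > 48:  # condition is False
else:
    count = val // 2  # -> count = 22

Answer: 22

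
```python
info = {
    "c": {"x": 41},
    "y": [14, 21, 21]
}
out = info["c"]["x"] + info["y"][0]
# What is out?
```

Trace (tracking out):
info = {'c': {'x': 41}, 'y': [14, 21, 21]}  # -> info = {'c': {'x': 41}, 'y': [14, 21, 21]}
out = info['c']['x'] + info['y'][0]  # -> out = 55

Answer: 55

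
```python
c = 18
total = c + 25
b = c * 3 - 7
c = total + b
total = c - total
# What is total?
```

Answer: 47

Derivation:
Trace (tracking total):
c = 18  # -> c = 18
total = c + 25  # -> total = 43
b = c * 3 - 7  # -> b = 47
c = total + b  # -> c = 90
total = c - total  # -> total = 47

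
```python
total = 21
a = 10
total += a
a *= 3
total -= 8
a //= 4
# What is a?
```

Trace (tracking a):
total = 21  # -> total = 21
a = 10  # -> a = 10
total += a  # -> total = 31
a *= 3  # -> a = 30
total -= 8  # -> total = 23
a //= 4  # -> a = 7

Answer: 7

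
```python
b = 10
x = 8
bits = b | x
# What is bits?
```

Answer: 10

Derivation:
Trace (tracking bits):
b = 10  # -> b = 10
x = 8  # -> x = 8
bits = b | x  # -> bits = 10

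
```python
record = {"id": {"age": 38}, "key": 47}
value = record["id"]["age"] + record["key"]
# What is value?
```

Answer: 85

Derivation:
Trace (tracking value):
record = {'id': {'age': 38}, 'key': 47}  # -> record = {'id': {'age': 38}, 'key': 47}
value = record['id']['age'] + record['key']  # -> value = 85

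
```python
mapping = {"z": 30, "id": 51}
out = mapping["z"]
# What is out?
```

Trace (tracking out):
mapping = {'z': 30, 'id': 51}  # -> mapping = {'z': 30, 'id': 51}
out = mapping['z']  # -> out = 30

Answer: 30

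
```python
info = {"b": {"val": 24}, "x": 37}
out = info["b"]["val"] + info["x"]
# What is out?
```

Answer: 61

Derivation:
Trace (tracking out):
info = {'b': {'val': 24}, 'x': 37}  # -> info = {'b': {'val': 24}, 'x': 37}
out = info['b']['val'] + info['x']  # -> out = 61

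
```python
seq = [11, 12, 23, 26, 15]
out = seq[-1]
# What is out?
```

Trace (tracking out):
seq = [11, 12, 23, 26, 15]  # -> seq = [11, 12, 23, 26, 15]
out = seq[-1]  # -> out = 15

Answer: 15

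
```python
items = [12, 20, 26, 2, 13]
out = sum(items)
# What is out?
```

Trace (tracking out):
items = [12, 20, 26, 2, 13]  # -> items = [12, 20, 26, 2, 13]
out = sum(items)  # -> out = 73

Answer: 73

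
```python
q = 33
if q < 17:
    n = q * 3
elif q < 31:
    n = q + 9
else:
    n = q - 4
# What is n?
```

Trace (tracking n):
q = 33  # -> q = 33
if q < 17:  # condition is False
elif q < 31:  # condition is False
else:
    n = q - 4  # -> n = 29

Answer: 29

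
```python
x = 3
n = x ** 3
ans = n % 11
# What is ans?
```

Answer: 5

Derivation:
Trace (tracking ans):
x = 3  # -> x = 3
n = x ** 3  # -> n = 27
ans = n % 11  # -> ans = 5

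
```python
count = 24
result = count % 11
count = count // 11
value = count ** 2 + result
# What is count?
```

Answer: 2

Derivation:
Trace (tracking count):
count = 24  # -> count = 24
result = count % 11  # -> result = 2
count = count // 11  # -> count = 2
value = count ** 2 + result  # -> value = 6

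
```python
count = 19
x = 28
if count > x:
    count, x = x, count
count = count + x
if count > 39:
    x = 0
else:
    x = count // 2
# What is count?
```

Answer: 47

Derivation:
Trace (tracking count):
count = 19  # -> count = 19
x = 28  # -> x = 28
if count > x:  # condition is False
count = count + x  # -> count = 47
if count > 39:  # condition is True
    x = 0  # -> x = 0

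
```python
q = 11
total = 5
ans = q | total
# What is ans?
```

Trace (tracking ans):
q = 11  # -> q = 11
total = 5  # -> total = 5
ans = q | total  # -> ans = 15

Answer: 15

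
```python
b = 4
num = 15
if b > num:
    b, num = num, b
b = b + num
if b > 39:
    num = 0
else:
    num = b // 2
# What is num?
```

Answer: 9

Derivation:
Trace (tracking num):
b = 4  # -> b = 4
num = 15  # -> num = 15
if b > num:  # condition is False
b = b + num  # -> b = 19
if b > 39:  # condition is False
else:
    num = b // 2  # -> num = 9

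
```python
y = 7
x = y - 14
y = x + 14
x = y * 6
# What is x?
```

Answer: 42

Derivation:
Trace (tracking x):
y = 7  # -> y = 7
x = y - 14  # -> x = -7
y = x + 14  # -> y = 7
x = y * 6  # -> x = 42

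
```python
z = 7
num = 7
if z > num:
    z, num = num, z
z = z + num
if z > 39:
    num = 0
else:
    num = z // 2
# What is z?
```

Answer: 14

Derivation:
Trace (tracking z):
z = 7  # -> z = 7
num = 7  # -> num = 7
if z > num:  # condition is False
z = z + num  # -> z = 14
if z > 39:  # condition is False
else:
    num = z // 2  # -> num = 7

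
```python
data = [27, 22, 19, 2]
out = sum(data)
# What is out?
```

Answer: 70

Derivation:
Trace (tracking out):
data = [27, 22, 19, 2]  # -> data = [27, 22, 19, 2]
out = sum(data)  # -> out = 70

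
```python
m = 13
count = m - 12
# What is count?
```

Trace (tracking count):
m = 13  # -> m = 13
count = m - 12  # -> count = 1

Answer: 1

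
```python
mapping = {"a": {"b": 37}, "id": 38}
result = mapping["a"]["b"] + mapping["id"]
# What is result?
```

Answer: 75

Derivation:
Trace (tracking result):
mapping = {'a': {'b': 37}, 'id': 38}  # -> mapping = {'a': {'b': 37}, 'id': 38}
result = mapping['a']['b'] + mapping['id']  # -> result = 75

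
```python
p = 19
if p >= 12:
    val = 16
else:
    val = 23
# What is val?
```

Answer: 16

Derivation:
Trace (tracking val):
p = 19  # -> p = 19
if p >= 12:  # condition is True
    val = 16  # -> val = 16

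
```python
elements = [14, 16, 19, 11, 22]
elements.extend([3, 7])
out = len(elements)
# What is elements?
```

Answer: [14, 16, 19, 11, 22, 3, 7]

Derivation:
Trace (tracking elements):
elements = [14, 16, 19, 11, 22]  # -> elements = [14, 16, 19, 11, 22]
elements.extend([3, 7])  # -> elements = [14, 16, 19, 11, 22, 3, 7]
out = len(elements)  # -> out = 7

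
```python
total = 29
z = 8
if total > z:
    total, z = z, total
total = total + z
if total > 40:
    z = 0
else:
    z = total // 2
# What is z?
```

Trace (tracking z):
total = 29  # -> total = 29
z = 8  # -> z = 8
if total > z:  # condition is True
    total, z = (z, total)  # -> total = 8, z = 29
total = total + z  # -> total = 37
if total > 40:  # condition is False
else:
    z = total // 2  # -> z = 18

Answer: 18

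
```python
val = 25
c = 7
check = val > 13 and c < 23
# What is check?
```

Trace (tracking check):
val = 25  # -> val = 25
c = 7  # -> c = 7
check = val > 13 and c < 23  # -> check = True

Answer: True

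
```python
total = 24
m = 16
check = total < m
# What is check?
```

Answer: False

Derivation:
Trace (tracking check):
total = 24  # -> total = 24
m = 16  # -> m = 16
check = total < m  # -> check = False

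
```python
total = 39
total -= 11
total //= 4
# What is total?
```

Trace (tracking total):
total = 39  # -> total = 39
total -= 11  # -> total = 28
total //= 4  # -> total = 7

Answer: 7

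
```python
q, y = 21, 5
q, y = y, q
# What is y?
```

Answer: 21

Derivation:
Trace (tracking y):
q, y = (21, 5)  # -> q = 21, y = 5
q, y = (y, q)  # -> q = 5, y = 21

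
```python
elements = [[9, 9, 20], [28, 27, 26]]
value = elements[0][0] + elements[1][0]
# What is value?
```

Trace (tracking value):
elements = [[9, 9, 20], [28, 27, 26]]  # -> elements = [[9, 9, 20], [28, 27, 26]]
value = elements[0][0] + elements[1][0]  # -> value = 37

Answer: 37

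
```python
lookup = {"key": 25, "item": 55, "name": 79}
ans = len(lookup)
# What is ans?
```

Answer: 3

Derivation:
Trace (tracking ans):
lookup = {'key': 25, 'item': 55, 'name': 79}  # -> lookup = {'key': 25, 'item': 55, 'name': 79}
ans = len(lookup)  # -> ans = 3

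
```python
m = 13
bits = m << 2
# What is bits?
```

Answer: 52

Derivation:
Trace (tracking bits):
m = 13  # -> m = 13
bits = m << 2  # -> bits = 52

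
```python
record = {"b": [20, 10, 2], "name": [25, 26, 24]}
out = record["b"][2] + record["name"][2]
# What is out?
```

Answer: 26

Derivation:
Trace (tracking out):
record = {'b': [20, 10, 2], 'name': [25, 26, 24]}  # -> record = {'b': [20, 10, 2], 'name': [25, 26, 24]}
out = record['b'][2] + record['name'][2]  # -> out = 26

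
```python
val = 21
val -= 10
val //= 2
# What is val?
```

Trace (tracking val):
val = 21  # -> val = 21
val -= 10  # -> val = 11
val //= 2  # -> val = 5

Answer: 5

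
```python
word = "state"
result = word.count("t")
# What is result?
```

Trace (tracking result):
word = 'state'  # -> word = 'state'
result = word.count('t')  # -> result = 2

Answer: 2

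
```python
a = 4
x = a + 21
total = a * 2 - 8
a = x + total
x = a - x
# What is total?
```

Trace (tracking total):
a = 4  # -> a = 4
x = a + 21  # -> x = 25
total = a * 2 - 8  # -> total = 0
a = x + total  # -> a = 25
x = a - x  # -> x = 0

Answer: 0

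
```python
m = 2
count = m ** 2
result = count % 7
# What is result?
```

Trace (tracking result):
m = 2  # -> m = 2
count = m ** 2  # -> count = 4
result = count % 7  # -> result = 4

Answer: 4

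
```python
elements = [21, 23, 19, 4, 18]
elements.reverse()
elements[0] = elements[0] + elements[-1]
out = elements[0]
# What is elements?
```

Answer: [39, 4, 19, 23, 21]

Derivation:
Trace (tracking elements):
elements = [21, 23, 19, 4, 18]  # -> elements = [21, 23, 19, 4, 18]
elements.reverse()  # -> elements = [18, 4, 19, 23, 21]
elements[0] = elements[0] + elements[-1]  # -> elements = [39, 4, 19, 23, 21]
out = elements[0]  # -> out = 39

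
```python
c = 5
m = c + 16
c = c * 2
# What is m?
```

Answer: 21

Derivation:
Trace (tracking m):
c = 5  # -> c = 5
m = c + 16  # -> m = 21
c = c * 2  # -> c = 10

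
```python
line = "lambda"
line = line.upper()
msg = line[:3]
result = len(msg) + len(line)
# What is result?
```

Trace (tracking result):
line = 'lambda'  # -> line = 'lambda'
line = line.upper()  # -> line = 'LAMBDA'
msg = line[:3]  # -> msg = 'LAM'
result = len(msg) + len(line)  # -> result = 9

Answer: 9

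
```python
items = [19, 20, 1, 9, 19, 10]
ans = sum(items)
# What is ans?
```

Answer: 78

Derivation:
Trace (tracking ans):
items = [19, 20, 1, 9, 19, 10]  # -> items = [19, 20, 1, 9, 19, 10]
ans = sum(items)  # -> ans = 78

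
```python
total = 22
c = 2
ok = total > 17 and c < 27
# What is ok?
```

Trace (tracking ok):
total = 22  # -> total = 22
c = 2  # -> c = 2
ok = total > 17 and c < 27  # -> ok = True

Answer: True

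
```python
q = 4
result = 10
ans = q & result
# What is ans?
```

Answer: 0

Derivation:
Trace (tracking ans):
q = 4  # -> q = 4
result = 10  # -> result = 10
ans = q & result  # -> ans = 0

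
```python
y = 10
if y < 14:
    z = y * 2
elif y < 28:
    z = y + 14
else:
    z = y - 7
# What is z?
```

Answer: 20

Derivation:
Trace (tracking z):
y = 10  # -> y = 10
if y < 14:  # condition is True
    z = y * 2  # -> z = 20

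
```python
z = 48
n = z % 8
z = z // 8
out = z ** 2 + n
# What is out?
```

Trace (tracking out):
z = 48  # -> z = 48
n = z % 8  # -> n = 0
z = z // 8  # -> z = 6
out = z ** 2 + n  # -> out = 36

Answer: 36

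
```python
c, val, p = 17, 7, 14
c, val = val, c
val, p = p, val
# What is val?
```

Answer: 14

Derivation:
Trace (tracking val):
c, val, p = (17, 7, 14)  # -> c = 17, val = 7, p = 14
c, val = (val, c)  # -> c = 7, val = 17
val, p = (p, val)  # -> val = 14, p = 17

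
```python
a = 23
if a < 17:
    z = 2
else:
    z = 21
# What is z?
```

Trace (tracking z):
a = 23  # -> a = 23
if a < 17:  # condition is False
else:
    z = 21  # -> z = 21

Answer: 21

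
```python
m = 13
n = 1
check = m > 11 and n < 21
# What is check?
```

Trace (tracking check):
m = 13  # -> m = 13
n = 1  # -> n = 1
check = m > 11 and n < 21  # -> check = True

Answer: True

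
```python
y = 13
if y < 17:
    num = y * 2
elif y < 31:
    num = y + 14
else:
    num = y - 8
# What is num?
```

Answer: 26

Derivation:
Trace (tracking num):
y = 13  # -> y = 13
if y < 17:  # condition is True
    num = y * 2  # -> num = 26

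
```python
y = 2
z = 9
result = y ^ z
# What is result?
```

Trace (tracking result):
y = 2  # -> y = 2
z = 9  # -> z = 9
result = y ^ z  # -> result = 11

Answer: 11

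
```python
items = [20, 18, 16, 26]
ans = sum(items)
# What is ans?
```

Trace (tracking ans):
items = [20, 18, 16, 26]  # -> items = [20, 18, 16, 26]
ans = sum(items)  # -> ans = 80

Answer: 80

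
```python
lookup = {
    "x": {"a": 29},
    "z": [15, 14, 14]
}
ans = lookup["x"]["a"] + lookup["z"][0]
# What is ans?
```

Answer: 44

Derivation:
Trace (tracking ans):
lookup = {'x': {'a': 29}, 'z': [15, 14, 14]}  # -> lookup = {'x': {'a': 29}, 'z': [15, 14, 14]}
ans = lookup['x']['a'] + lookup['z'][0]  # -> ans = 44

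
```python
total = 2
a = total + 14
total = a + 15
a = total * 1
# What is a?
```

Trace (tracking a):
total = 2  # -> total = 2
a = total + 14  # -> a = 16
total = a + 15  # -> total = 31
a = total * 1  # -> a = 31

Answer: 31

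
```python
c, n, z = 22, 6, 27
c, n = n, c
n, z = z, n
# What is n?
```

Answer: 27

Derivation:
Trace (tracking n):
c, n, z = (22, 6, 27)  # -> c = 22, n = 6, z = 27
c, n = (n, c)  # -> c = 6, n = 22
n, z = (z, n)  # -> n = 27, z = 22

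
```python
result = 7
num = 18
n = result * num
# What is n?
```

Trace (tracking n):
result = 7  # -> result = 7
num = 18  # -> num = 18
n = result * num  # -> n = 126

Answer: 126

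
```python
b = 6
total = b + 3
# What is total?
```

Answer: 9

Derivation:
Trace (tracking total):
b = 6  # -> b = 6
total = b + 3  # -> total = 9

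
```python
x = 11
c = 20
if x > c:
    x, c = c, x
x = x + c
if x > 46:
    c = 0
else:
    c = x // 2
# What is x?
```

Answer: 31

Derivation:
Trace (tracking x):
x = 11  # -> x = 11
c = 20  # -> c = 20
if x > c:  # condition is False
x = x + c  # -> x = 31
if x > 46:  # condition is False
else:
    c = x // 2  # -> c = 15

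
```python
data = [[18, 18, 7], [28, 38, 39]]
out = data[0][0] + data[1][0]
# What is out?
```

Trace (tracking out):
data = [[18, 18, 7], [28, 38, 39]]  # -> data = [[18, 18, 7], [28, 38, 39]]
out = data[0][0] + data[1][0]  # -> out = 46

Answer: 46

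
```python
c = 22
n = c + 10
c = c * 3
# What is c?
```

Trace (tracking c):
c = 22  # -> c = 22
n = c + 10  # -> n = 32
c = c * 3  # -> c = 66

Answer: 66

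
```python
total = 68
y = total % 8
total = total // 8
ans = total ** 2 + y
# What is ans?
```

Trace (tracking ans):
total = 68  # -> total = 68
y = total % 8  # -> y = 4
total = total // 8  # -> total = 8
ans = total ** 2 + y  # -> ans = 68

Answer: 68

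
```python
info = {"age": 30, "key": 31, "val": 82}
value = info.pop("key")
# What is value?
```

Trace (tracking value):
info = {'age': 30, 'key': 31, 'val': 82}  # -> info = {'age': 30, 'key': 31, 'val': 82}
value = info.pop('key')  # -> value = 31

Answer: 31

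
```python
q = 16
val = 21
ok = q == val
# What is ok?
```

Answer: False

Derivation:
Trace (tracking ok):
q = 16  # -> q = 16
val = 21  # -> val = 21
ok = q == val  # -> ok = False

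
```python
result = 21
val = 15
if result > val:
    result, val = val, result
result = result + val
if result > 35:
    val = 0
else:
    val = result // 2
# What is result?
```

Trace (tracking result):
result = 21  # -> result = 21
val = 15  # -> val = 15
if result > val:  # condition is True
    result, val = (val, result)  # -> result = 15, val = 21
result = result + val  # -> result = 36
if result > 35:  # condition is True
    val = 0  # -> val = 0

Answer: 36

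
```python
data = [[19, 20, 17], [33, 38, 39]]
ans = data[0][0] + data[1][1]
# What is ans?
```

Trace (tracking ans):
data = [[19, 20, 17], [33, 38, 39]]  # -> data = [[19, 20, 17], [33, 38, 39]]
ans = data[0][0] + data[1][1]  # -> ans = 57

Answer: 57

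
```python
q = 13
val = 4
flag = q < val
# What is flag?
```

Answer: False

Derivation:
Trace (tracking flag):
q = 13  # -> q = 13
val = 4  # -> val = 4
flag = q < val  # -> flag = False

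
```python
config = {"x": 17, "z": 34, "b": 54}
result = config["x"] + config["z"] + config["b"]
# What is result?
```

Answer: 105

Derivation:
Trace (tracking result):
config = {'x': 17, 'z': 34, 'b': 54}  # -> config = {'x': 17, 'z': 34, 'b': 54}
result = config['x'] + config['z'] + config['b']  # -> result = 105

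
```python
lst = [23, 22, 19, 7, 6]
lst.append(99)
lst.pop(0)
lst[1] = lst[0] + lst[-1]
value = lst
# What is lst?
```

Trace (tracking lst):
lst = [23, 22, 19, 7, 6]  # -> lst = [23, 22, 19, 7, 6]
lst.append(99)  # -> lst = [23, 22, 19, 7, 6, 99]
lst.pop(0)  # -> lst = [22, 19, 7, 6, 99]
lst[1] = lst[0] + lst[-1]  # -> lst = [22, 121, 7, 6, 99]
value = lst  # -> value = [22, 121, 7, 6, 99]

Answer: [22, 121, 7, 6, 99]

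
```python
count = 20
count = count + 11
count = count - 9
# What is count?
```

Answer: 22

Derivation:
Trace (tracking count):
count = 20  # -> count = 20
count = count + 11  # -> count = 31
count = count - 9  # -> count = 22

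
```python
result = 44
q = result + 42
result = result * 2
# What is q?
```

Trace (tracking q):
result = 44  # -> result = 44
q = result + 42  # -> q = 86
result = result * 2  # -> result = 88

Answer: 86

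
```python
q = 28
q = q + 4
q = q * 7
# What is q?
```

Answer: 224

Derivation:
Trace (tracking q):
q = 28  # -> q = 28
q = q + 4  # -> q = 32
q = q * 7  # -> q = 224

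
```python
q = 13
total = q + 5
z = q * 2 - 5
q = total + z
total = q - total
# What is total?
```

Answer: 21

Derivation:
Trace (tracking total):
q = 13  # -> q = 13
total = q + 5  # -> total = 18
z = q * 2 - 5  # -> z = 21
q = total + z  # -> q = 39
total = q - total  # -> total = 21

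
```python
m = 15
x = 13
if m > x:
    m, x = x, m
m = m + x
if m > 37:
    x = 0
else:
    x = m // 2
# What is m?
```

Trace (tracking m):
m = 15  # -> m = 15
x = 13  # -> x = 13
if m > x:  # condition is True
    m, x = (x, m)  # -> m = 13, x = 15
m = m + x  # -> m = 28
if m > 37:  # condition is False
else:
    x = m // 2  # -> x = 14

Answer: 28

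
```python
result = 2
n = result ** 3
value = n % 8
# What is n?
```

Trace (tracking n):
result = 2  # -> result = 2
n = result ** 3  # -> n = 8
value = n % 8  # -> value = 0

Answer: 8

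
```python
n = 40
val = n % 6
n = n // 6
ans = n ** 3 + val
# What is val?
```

Trace (tracking val):
n = 40  # -> n = 40
val = n % 6  # -> val = 4
n = n // 6  # -> n = 6
ans = n ** 3 + val  # -> ans = 220

Answer: 4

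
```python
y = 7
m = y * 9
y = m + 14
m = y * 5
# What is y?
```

Trace (tracking y):
y = 7  # -> y = 7
m = y * 9  # -> m = 63
y = m + 14  # -> y = 77
m = y * 5  # -> m = 385

Answer: 77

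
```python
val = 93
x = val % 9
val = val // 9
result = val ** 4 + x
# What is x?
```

Trace (tracking x):
val = 93  # -> val = 93
x = val % 9  # -> x = 3
val = val // 9  # -> val = 10
result = val ** 4 + x  # -> result = 10003

Answer: 3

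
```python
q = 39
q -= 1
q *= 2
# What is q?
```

Trace (tracking q):
q = 39  # -> q = 39
q -= 1  # -> q = 38
q *= 2  # -> q = 76

Answer: 76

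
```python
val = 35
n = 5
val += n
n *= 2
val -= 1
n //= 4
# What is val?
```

Answer: 39

Derivation:
Trace (tracking val):
val = 35  # -> val = 35
n = 5  # -> n = 5
val += n  # -> val = 40
n *= 2  # -> n = 10
val -= 1  # -> val = 39
n //= 4  # -> n = 2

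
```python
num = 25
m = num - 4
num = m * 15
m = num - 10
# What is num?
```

Trace (tracking num):
num = 25  # -> num = 25
m = num - 4  # -> m = 21
num = m * 15  # -> num = 315
m = num - 10  # -> m = 305

Answer: 315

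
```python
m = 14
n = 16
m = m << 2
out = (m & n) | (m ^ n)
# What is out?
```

Answer: 56

Derivation:
Trace (tracking out):
m = 14  # -> m = 14
n = 16  # -> n = 16
m = m << 2  # -> m = 56
out = m & n | m ^ n  # -> out = 56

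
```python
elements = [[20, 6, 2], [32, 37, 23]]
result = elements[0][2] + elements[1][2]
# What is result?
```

Trace (tracking result):
elements = [[20, 6, 2], [32, 37, 23]]  # -> elements = [[20, 6, 2], [32, 37, 23]]
result = elements[0][2] + elements[1][2]  # -> result = 25

Answer: 25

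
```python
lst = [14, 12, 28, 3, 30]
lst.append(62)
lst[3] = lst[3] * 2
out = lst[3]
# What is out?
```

Trace (tracking out):
lst = [14, 12, 28, 3, 30]  # -> lst = [14, 12, 28, 3, 30]
lst.append(62)  # -> lst = [14, 12, 28, 3, 30, 62]
lst[3] = lst[3] * 2  # -> lst = [14, 12, 28, 6, 30, 62]
out = lst[3]  # -> out = 6

Answer: 6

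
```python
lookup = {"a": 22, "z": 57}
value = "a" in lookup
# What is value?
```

Answer: True

Derivation:
Trace (tracking value):
lookup = {'a': 22, 'z': 57}  # -> lookup = {'a': 22, 'z': 57}
value = 'a' in lookup  # -> value = True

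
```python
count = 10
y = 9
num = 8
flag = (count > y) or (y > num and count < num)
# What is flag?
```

Answer: True

Derivation:
Trace (tracking flag):
count = 10  # -> count = 10
y = 9  # -> y = 9
num = 8  # -> num = 8
flag = count > y or (y > num and count < num)  # -> flag = True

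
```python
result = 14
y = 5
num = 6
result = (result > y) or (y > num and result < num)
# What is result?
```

Answer: True

Derivation:
Trace (tracking result):
result = 14  # -> result = 14
y = 5  # -> y = 5
num = 6  # -> num = 6
result = result > y or (y > num and result < num)  # -> result = True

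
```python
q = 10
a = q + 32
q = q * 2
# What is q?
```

Answer: 20

Derivation:
Trace (tracking q):
q = 10  # -> q = 10
a = q + 32  # -> a = 42
q = q * 2  # -> q = 20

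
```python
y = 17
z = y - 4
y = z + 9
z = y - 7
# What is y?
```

Answer: 22

Derivation:
Trace (tracking y):
y = 17  # -> y = 17
z = y - 4  # -> z = 13
y = z + 9  # -> y = 22
z = y - 7  # -> z = 15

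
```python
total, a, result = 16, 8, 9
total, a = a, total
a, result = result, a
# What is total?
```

Trace (tracking total):
total, a, result = (16, 8, 9)  # -> total = 16, a = 8, result = 9
total, a = (a, total)  # -> total = 8, a = 16
a, result = (result, a)  # -> a = 9, result = 16

Answer: 8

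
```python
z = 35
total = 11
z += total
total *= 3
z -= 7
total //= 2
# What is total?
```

Trace (tracking total):
z = 35  # -> z = 35
total = 11  # -> total = 11
z += total  # -> z = 46
total *= 3  # -> total = 33
z -= 7  # -> z = 39
total //= 2  # -> total = 16

Answer: 16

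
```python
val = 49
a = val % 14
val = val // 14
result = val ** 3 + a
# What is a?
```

Trace (tracking a):
val = 49  # -> val = 49
a = val % 14  # -> a = 7
val = val // 14  # -> val = 3
result = val ** 3 + a  # -> result = 34

Answer: 7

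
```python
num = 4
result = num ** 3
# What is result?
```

Trace (tracking result):
num = 4  # -> num = 4
result = num ** 3  # -> result = 64

Answer: 64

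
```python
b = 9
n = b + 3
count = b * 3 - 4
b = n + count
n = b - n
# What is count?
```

Trace (tracking count):
b = 9  # -> b = 9
n = b + 3  # -> n = 12
count = b * 3 - 4  # -> count = 23
b = n + count  # -> b = 35
n = b - n  # -> n = 23

Answer: 23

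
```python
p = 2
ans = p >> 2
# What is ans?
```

Trace (tracking ans):
p = 2  # -> p = 2
ans = p >> 2  # -> ans = 0

Answer: 0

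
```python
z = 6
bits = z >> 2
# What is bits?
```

Answer: 1

Derivation:
Trace (tracking bits):
z = 6  # -> z = 6
bits = z >> 2  # -> bits = 1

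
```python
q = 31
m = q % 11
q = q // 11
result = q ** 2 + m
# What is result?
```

Trace (tracking result):
q = 31  # -> q = 31
m = q % 11  # -> m = 9
q = q // 11  # -> q = 2
result = q ** 2 + m  # -> result = 13

Answer: 13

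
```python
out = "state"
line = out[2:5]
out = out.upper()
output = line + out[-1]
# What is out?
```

Answer: 'STATE'

Derivation:
Trace (tracking out):
out = 'state'  # -> out = 'state'
line = out[2:5]  # -> line = 'ate'
out = out.upper()  # -> out = 'STATE'
output = line + out[-1]  # -> output = 'ateE'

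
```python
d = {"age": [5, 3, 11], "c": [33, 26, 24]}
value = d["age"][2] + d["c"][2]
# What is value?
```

Answer: 35

Derivation:
Trace (tracking value):
d = {'age': [5, 3, 11], 'c': [33, 26, 24]}  # -> d = {'age': [5, 3, 11], 'c': [33, 26, 24]}
value = d['age'][2] + d['c'][2]  # -> value = 35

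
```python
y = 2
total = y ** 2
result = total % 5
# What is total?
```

Trace (tracking total):
y = 2  # -> y = 2
total = y ** 2  # -> total = 4
result = total % 5  # -> result = 4

Answer: 4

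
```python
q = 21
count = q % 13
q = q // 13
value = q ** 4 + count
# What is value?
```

Trace (tracking value):
q = 21  # -> q = 21
count = q % 13  # -> count = 8
q = q // 13  # -> q = 1
value = q ** 4 + count  # -> value = 9

Answer: 9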